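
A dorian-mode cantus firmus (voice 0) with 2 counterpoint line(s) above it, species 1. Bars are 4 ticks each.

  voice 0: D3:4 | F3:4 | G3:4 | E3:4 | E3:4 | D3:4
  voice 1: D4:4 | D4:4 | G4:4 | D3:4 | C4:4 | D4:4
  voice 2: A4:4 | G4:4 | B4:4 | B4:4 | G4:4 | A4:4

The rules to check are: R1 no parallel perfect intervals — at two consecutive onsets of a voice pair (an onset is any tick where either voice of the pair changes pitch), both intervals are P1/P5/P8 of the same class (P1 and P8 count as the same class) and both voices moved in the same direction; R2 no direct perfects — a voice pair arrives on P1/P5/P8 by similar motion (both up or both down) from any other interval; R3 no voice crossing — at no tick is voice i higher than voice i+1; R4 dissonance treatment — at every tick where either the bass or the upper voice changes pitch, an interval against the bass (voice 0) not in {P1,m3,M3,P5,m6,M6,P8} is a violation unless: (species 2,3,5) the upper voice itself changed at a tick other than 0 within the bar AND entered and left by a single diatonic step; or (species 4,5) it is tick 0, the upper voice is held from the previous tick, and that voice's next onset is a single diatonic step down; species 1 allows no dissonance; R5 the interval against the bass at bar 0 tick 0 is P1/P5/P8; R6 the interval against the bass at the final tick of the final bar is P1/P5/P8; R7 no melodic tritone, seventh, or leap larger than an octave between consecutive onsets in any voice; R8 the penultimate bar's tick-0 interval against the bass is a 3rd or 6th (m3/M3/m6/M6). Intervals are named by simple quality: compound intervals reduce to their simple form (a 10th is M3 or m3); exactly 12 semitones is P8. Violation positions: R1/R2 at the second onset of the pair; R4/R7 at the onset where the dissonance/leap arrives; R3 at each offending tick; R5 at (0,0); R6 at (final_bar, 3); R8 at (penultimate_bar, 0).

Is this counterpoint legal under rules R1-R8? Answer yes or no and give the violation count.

bar 0: v0=D3 v1=D4 v2=A4 (P5)
bar 1: v0=F3 v1=D4 v2=G4 (M2)
bar 2: v0=G3 v1=G4 v2=B4 (M3)
bar 3: v0=E3 v1=D3 v2=B4 (P5)
bar 4: v0=E3 v1=C4 v2=G4 (m3)
bar 5: v0=D3 v1=D4 v2=A4 (P5)
  R4 @ bar1.0: F3/G4 M2 untreated
  R2 @ bar2.0: F3/D4 M6 -> G3/G4 P8 similar
  R3 @ bar3.0: E3 above D3
  R4 @ bar3.0: E3/D3 M2 untreated
  R7 @ bar3.0: G4->D3 leap 17st
  R3 @ bar3.1: E3 above D3
  R3 @ bar3.2: E3 above D3
  R3 @ bar3.3: E3 above D3
  R7 @ bar4.0: D3->C4 leap 10st
  R1 @ bar5.0: C4/G4 P5 -> D4/A4 P5 similar

No (10 violations)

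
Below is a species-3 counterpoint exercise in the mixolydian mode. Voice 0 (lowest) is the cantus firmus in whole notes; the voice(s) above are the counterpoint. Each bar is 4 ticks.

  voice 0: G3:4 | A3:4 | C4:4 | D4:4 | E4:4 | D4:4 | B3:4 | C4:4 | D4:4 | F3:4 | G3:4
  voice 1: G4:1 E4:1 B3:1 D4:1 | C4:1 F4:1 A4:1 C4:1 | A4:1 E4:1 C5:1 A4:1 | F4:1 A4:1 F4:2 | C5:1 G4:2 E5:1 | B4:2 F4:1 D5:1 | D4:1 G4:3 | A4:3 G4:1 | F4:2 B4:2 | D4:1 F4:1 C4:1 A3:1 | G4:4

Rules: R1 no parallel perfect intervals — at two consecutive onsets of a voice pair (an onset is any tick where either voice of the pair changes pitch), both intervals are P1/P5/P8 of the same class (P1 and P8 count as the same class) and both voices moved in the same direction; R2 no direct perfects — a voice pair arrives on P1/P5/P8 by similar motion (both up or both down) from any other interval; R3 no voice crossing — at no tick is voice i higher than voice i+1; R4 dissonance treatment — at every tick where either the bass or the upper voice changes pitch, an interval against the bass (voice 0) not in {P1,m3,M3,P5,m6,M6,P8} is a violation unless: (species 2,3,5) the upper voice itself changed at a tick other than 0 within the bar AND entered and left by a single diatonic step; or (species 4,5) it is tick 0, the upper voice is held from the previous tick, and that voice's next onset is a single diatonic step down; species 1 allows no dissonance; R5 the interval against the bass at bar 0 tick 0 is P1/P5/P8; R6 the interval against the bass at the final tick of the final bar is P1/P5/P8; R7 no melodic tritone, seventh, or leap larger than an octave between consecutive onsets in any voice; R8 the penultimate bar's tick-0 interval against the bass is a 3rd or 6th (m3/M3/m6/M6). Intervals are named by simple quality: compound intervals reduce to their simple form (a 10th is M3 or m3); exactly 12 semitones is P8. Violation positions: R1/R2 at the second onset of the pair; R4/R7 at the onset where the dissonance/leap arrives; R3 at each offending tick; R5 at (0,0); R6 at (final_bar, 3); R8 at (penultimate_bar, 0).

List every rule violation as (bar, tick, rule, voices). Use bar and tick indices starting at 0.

bar 0: v0=G3 v1=G4 downbeat P8
bar 1: v0=A3 v1=C4 downbeat m3
bar 2: v0=C4 v1=A4 downbeat M6
bar 3: v0=D4 v1=F4 downbeat m3
bar 4: v0=E4 v1=C5 downbeat m6
bar 5: v0=D4 v1=B4 downbeat M6
bar 6: v0=B3 v1=D4 downbeat m3
bar 7: v0=C4 v1=A4 downbeat M6
bar 8: v0=D4 v1=F4 downbeat m3
bar 9: v0=F3 v1=D4 downbeat M6
bar 10: v0=G3 v1=G4 downbeat P8
  -> R7 @ bar 5 tick 2 v(1,): B4->F4 leap 6st
  -> R7 @ bar 8 tick 2 v(1,): F4->B4 leap 6st
  -> R2 @ bar 10 tick 0 v(0, 1): F3/A3 M3 -> G3/G4 P8 similar
  -> R7 @ bar 10 tick 0 v(1,): A3->G4 leap 10st

(5, 2, R7, (1,))
(8, 2, R7, (1,))
(10, 0, R2, (0, 1))
(10, 0, R7, (1,))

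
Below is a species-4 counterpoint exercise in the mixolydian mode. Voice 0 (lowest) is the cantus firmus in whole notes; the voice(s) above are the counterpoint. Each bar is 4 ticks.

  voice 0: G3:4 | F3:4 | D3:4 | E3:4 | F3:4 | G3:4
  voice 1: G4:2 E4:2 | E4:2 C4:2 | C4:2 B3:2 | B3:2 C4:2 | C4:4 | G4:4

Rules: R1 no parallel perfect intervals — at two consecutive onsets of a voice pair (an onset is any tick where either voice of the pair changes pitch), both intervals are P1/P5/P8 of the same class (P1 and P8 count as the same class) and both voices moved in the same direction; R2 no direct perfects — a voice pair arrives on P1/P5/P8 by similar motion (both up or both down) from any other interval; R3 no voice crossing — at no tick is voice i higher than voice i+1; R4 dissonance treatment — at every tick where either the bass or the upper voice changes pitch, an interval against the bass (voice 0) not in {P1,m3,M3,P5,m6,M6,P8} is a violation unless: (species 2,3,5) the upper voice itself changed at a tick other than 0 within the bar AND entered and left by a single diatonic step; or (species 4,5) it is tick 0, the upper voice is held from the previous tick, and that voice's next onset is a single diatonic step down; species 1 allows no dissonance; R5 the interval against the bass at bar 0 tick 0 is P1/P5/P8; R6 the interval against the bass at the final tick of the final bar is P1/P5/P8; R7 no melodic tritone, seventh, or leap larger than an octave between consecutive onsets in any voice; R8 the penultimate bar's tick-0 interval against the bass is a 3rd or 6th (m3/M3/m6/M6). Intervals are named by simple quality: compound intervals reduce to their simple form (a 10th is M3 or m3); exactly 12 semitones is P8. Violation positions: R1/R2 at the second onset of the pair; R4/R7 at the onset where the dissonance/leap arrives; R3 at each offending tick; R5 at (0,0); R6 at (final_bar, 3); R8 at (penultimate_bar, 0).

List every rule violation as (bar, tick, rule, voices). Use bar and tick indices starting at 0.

bar 0: v0=G3 v1=G4 downbeat P8
bar 1: v0=F3 v1=E4 downbeat M7
bar 2: v0=D3 v1=C4 downbeat m7
bar 3: v0=E3 v1=B3 downbeat P5
bar 4: v0=F3 v1=C4 downbeat P5
bar 5: v0=G3 v1=G4 downbeat P8
  -> R4 @ bar 1 tick 0 v(0, 1): F3/E4 M7 untreated
  -> R8 @ bar 4 tick 0 v(0, 1): penult P5 not 3rd/6th
  -> R2 @ bar 5 tick 0 v(0, 1): F3/C4 P5 -> G3/G4 P8 similar

(1, 0, R4, (0, 1))
(4, 0, R8, (0, 1))
(5, 0, R2, (0, 1))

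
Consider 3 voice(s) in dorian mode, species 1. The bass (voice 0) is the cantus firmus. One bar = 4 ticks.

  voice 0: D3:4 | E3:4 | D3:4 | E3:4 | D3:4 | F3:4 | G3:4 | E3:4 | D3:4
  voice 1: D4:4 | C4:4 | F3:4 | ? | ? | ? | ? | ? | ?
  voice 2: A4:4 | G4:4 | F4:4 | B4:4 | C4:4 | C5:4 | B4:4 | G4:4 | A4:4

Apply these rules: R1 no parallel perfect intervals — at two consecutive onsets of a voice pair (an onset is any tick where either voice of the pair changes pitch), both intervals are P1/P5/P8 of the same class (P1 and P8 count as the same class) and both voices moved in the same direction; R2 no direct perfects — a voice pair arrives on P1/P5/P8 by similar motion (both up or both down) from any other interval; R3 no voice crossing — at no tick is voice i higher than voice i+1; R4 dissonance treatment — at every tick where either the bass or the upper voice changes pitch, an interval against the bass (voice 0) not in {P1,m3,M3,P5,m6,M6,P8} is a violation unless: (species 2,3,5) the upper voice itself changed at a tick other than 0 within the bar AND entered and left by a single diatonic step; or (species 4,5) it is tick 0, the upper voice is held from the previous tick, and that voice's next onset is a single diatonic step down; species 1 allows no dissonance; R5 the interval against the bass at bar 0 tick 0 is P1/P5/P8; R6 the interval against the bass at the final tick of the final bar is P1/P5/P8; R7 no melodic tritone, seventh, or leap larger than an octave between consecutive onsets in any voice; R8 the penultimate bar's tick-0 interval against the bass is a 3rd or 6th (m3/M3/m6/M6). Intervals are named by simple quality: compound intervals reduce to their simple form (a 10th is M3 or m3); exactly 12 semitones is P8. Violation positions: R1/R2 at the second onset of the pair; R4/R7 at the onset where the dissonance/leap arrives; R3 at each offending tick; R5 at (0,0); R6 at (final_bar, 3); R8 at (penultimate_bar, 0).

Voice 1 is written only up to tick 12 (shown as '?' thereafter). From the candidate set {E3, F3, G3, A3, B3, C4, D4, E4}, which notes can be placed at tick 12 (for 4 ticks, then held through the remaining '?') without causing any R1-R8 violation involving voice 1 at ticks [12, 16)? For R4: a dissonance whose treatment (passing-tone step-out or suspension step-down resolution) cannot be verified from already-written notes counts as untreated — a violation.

{C4, E3, G3}

E3: legal
F3: violates R4
G3: legal
A3: violates R4
B3: violates R1,R2,R7
C4: legal
D4: violates R4
E4: violates R2,R7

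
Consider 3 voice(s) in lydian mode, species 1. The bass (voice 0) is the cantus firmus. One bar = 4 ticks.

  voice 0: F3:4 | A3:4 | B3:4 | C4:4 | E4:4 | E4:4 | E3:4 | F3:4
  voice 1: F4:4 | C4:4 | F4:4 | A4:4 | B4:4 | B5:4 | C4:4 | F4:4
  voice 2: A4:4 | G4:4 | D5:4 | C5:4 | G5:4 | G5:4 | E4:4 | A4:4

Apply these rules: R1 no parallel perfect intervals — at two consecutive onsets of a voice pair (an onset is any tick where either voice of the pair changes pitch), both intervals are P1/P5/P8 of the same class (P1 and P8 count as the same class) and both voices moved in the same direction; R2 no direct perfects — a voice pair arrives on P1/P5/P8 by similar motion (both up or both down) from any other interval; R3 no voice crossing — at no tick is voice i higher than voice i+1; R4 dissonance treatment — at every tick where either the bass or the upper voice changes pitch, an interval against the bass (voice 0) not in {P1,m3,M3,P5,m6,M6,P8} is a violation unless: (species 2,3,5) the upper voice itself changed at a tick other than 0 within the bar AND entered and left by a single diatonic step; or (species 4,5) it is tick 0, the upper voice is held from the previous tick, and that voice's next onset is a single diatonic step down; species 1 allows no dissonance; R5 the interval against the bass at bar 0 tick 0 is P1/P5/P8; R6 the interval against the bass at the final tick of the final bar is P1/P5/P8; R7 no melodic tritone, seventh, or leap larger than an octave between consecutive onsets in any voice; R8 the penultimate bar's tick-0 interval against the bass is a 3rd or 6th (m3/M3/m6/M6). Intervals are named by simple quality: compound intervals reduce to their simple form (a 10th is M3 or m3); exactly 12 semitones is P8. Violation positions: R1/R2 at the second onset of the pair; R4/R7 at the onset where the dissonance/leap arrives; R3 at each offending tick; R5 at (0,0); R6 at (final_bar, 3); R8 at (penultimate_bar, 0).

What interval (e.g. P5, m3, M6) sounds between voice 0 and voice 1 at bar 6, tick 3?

voice 0=E3 voice 1=C4 -> m6

m6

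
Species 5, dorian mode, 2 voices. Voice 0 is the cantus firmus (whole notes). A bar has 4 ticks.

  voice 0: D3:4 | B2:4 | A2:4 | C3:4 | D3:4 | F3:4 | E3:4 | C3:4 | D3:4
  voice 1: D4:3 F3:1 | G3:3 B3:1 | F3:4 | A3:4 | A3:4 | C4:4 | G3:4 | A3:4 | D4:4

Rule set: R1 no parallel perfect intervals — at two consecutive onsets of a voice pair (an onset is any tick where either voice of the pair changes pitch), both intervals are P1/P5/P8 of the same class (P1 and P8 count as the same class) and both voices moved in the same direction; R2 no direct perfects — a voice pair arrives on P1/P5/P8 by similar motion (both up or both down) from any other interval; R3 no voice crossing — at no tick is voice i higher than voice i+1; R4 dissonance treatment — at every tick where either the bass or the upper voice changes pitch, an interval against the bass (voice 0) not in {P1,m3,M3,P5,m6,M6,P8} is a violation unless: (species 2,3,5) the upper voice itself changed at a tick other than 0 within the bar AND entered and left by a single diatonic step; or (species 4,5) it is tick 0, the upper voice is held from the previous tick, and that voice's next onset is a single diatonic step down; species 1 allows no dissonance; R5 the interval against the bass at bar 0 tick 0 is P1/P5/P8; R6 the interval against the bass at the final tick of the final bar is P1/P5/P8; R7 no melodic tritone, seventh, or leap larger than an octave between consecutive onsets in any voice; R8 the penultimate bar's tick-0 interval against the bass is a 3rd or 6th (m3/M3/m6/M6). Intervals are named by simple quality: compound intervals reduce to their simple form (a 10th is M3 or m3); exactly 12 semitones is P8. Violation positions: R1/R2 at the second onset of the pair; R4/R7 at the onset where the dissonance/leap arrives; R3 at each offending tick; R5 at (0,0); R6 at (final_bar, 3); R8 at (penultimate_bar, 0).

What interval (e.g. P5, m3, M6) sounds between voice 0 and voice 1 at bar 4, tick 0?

voice 0=D3 voice 1=A3 -> P5

P5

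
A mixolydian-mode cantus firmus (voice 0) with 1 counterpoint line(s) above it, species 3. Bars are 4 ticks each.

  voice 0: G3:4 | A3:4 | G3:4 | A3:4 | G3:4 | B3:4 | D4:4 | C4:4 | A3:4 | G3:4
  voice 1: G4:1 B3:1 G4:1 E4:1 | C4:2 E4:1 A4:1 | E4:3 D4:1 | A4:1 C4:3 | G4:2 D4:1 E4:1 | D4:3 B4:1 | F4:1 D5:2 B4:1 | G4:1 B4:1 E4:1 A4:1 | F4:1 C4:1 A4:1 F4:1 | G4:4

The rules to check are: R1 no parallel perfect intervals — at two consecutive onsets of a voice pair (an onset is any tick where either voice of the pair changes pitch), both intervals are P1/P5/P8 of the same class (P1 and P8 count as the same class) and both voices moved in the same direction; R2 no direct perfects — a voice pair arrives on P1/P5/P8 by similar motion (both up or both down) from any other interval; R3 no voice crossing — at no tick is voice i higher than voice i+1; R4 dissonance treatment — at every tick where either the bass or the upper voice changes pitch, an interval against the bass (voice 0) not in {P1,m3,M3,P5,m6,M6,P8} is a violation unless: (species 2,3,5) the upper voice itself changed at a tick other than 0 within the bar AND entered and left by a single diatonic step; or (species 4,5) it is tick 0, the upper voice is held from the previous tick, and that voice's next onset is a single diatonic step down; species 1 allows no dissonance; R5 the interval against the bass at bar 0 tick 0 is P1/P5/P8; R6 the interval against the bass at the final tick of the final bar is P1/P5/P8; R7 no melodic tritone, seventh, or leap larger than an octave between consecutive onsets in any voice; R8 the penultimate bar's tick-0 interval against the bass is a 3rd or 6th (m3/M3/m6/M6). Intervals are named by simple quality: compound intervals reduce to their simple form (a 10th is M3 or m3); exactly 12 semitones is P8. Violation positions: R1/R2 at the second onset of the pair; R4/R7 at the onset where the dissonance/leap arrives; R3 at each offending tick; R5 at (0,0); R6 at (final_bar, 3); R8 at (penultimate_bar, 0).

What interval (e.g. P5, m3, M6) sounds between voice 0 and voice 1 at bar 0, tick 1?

M3

voice 0=G3 voice 1=B3 -> M3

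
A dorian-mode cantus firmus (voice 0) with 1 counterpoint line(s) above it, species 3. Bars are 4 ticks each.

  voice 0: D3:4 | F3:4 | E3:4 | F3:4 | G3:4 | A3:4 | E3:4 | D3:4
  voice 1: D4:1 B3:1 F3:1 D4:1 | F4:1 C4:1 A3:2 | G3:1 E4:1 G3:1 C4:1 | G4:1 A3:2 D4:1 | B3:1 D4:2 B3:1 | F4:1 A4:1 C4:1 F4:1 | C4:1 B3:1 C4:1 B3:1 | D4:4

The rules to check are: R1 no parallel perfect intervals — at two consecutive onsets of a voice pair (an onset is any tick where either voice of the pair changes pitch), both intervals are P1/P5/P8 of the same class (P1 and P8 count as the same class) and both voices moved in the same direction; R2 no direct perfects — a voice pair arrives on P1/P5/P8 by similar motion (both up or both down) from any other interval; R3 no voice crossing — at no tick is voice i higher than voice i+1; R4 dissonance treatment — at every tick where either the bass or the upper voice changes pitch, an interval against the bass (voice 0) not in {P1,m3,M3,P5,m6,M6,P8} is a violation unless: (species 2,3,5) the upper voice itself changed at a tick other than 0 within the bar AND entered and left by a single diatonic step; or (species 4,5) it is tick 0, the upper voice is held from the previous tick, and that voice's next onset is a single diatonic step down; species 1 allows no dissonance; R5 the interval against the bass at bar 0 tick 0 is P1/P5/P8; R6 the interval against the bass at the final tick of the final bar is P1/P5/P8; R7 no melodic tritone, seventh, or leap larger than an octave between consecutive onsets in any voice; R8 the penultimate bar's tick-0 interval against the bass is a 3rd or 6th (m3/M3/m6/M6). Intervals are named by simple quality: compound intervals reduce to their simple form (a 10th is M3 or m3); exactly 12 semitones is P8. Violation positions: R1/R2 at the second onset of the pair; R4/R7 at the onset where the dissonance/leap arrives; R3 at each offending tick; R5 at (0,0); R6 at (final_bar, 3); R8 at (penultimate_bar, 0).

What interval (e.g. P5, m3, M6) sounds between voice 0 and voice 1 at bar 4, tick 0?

voice 0=G3 voice 1=B3 -> M3

M3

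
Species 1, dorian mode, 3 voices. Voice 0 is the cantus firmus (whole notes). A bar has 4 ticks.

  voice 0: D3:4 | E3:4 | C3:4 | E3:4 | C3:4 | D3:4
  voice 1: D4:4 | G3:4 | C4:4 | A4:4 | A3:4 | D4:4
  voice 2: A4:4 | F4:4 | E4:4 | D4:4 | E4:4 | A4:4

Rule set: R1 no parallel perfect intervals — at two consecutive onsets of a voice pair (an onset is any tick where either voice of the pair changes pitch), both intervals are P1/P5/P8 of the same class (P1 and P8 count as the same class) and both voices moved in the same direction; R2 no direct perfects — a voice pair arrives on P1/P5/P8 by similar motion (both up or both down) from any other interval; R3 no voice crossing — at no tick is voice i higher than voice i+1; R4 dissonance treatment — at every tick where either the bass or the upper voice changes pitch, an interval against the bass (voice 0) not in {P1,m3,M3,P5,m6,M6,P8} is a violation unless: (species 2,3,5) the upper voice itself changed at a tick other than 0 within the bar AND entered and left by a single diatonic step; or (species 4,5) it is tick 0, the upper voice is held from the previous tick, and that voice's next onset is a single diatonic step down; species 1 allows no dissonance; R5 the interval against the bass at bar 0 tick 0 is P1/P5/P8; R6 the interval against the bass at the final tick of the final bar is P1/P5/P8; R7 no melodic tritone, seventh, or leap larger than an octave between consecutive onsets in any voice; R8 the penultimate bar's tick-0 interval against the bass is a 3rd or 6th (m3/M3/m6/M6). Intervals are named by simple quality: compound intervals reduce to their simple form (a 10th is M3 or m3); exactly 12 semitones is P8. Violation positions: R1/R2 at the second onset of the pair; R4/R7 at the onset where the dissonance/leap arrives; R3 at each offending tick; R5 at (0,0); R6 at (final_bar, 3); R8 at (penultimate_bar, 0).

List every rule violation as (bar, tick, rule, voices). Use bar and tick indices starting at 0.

bar 0: v0=D3 v1=D4 v2=A4 downbeat P5
bar 1: v0=E3 v1=G3 v2=F4 downbeat m2
bar 2: v0=C3 v1=C4 v2=E4 downbeat M3
bar 3: v0=E3 v1=A4 v2=D4 downbeat m7
bar 4: v0=C3 v1=A3 v2=E4 downbeat M3
bar 5: v0=D3 v1=D4 v2=A4 downbeat P5
  -> R4 @ bar 1 tick 0 v(0, 2): E3/F4 m2 untreated
  -> R3 @ bar 3 tick 0 v(1, 2): A4 above D4
  -> R4 @ bar 3 tick 0 v(0, 1): E3/A4 P4 untreated
  -> R4 @ bar 3 tick 0 v(0, 2): E3/D4 m7 untreated
  -> R3 @ bar 3 tick 1 v(1, 2): A4 above D4
  -> R3 @ bar 3 tick 2 v(1, 2): A4 above D4
  -> R3 @ bar 3 tick 3 v(1, 2): A4 above D4
  -> R1 @ bar 5 tick 0 v(1, 2): A3/E4 P5 -> D4/A4 P5 similar
  -> R2 @ bar 5 tick 0 v(0, 1): C3/A3 M6 -> D3/D4 P8 similar
  -> R2 @ bar 5 tick 0 v(0, 2): C3/E4 M3 -> D3/A4 P5 similar

(1, 0, R4, (0, 2))
(3, 0, R3, (1, 2))
(3, 0, R4, (0, 1))
(3, 0, R4, (0, 2))
(3, 1, R3, (1, 2))
(3, 2, R3, (1, 2))
(3, 3, R3, (1, 2))
(5, 0, R1, (1, 2))
(5, 0, R2, (0, 1))
(5, 0, R2, (0, 2))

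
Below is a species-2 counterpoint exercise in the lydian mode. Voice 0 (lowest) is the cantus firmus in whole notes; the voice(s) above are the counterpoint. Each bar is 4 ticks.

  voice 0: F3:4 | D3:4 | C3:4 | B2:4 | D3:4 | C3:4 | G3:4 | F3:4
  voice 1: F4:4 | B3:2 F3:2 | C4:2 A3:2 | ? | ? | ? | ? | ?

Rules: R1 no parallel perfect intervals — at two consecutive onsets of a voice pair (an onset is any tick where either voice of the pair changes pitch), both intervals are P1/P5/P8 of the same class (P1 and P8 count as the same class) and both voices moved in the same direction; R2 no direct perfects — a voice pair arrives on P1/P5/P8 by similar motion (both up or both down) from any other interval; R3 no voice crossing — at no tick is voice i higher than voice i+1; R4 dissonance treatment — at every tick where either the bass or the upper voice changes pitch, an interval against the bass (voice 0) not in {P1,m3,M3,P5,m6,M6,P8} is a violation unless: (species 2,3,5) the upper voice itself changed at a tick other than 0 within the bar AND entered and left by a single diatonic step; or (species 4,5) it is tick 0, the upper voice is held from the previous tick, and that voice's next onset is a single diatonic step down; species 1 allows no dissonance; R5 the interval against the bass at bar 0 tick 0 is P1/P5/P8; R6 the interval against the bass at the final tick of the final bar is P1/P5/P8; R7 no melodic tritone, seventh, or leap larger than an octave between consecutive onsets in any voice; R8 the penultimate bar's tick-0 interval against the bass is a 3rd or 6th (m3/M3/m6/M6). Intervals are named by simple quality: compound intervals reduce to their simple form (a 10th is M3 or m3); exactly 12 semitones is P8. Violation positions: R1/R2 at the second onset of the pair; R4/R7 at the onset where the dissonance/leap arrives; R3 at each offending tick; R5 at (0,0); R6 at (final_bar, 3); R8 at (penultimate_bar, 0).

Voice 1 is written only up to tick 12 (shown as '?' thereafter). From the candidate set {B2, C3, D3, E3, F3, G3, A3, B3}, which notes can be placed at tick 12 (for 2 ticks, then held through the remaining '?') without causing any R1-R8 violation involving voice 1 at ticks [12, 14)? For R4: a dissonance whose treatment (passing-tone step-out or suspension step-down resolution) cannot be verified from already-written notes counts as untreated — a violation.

{B3, D3, G3}

B2: violates R2,R7
C3: violates R4
D3: legal
E3: violates R4
F3: violates R4
G3: legal
A3: violates R4
B3: legal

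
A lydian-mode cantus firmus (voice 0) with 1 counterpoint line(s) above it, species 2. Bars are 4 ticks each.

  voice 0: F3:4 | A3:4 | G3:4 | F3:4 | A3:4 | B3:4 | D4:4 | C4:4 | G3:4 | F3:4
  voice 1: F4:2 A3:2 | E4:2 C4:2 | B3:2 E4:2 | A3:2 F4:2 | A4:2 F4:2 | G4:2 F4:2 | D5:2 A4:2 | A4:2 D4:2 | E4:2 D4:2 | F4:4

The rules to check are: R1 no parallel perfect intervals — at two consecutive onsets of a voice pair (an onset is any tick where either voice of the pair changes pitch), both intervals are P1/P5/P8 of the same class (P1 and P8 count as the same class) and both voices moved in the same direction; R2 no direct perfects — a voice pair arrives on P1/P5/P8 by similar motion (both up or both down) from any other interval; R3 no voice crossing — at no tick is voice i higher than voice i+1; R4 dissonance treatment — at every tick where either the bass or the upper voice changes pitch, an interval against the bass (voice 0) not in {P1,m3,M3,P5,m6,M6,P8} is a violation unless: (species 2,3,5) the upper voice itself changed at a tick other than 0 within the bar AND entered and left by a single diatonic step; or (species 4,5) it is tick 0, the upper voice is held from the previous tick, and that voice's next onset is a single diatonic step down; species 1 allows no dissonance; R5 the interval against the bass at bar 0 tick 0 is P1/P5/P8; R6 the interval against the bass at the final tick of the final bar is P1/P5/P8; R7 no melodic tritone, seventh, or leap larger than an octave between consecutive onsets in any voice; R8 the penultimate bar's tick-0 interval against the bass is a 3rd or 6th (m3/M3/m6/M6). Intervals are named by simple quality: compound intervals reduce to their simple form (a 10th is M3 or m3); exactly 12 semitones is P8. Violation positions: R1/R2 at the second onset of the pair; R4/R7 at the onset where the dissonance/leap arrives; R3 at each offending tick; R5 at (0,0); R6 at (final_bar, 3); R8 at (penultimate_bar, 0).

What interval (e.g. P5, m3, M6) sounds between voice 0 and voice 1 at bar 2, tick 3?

M6

voice 0=G3 voice 1=E4 -> M6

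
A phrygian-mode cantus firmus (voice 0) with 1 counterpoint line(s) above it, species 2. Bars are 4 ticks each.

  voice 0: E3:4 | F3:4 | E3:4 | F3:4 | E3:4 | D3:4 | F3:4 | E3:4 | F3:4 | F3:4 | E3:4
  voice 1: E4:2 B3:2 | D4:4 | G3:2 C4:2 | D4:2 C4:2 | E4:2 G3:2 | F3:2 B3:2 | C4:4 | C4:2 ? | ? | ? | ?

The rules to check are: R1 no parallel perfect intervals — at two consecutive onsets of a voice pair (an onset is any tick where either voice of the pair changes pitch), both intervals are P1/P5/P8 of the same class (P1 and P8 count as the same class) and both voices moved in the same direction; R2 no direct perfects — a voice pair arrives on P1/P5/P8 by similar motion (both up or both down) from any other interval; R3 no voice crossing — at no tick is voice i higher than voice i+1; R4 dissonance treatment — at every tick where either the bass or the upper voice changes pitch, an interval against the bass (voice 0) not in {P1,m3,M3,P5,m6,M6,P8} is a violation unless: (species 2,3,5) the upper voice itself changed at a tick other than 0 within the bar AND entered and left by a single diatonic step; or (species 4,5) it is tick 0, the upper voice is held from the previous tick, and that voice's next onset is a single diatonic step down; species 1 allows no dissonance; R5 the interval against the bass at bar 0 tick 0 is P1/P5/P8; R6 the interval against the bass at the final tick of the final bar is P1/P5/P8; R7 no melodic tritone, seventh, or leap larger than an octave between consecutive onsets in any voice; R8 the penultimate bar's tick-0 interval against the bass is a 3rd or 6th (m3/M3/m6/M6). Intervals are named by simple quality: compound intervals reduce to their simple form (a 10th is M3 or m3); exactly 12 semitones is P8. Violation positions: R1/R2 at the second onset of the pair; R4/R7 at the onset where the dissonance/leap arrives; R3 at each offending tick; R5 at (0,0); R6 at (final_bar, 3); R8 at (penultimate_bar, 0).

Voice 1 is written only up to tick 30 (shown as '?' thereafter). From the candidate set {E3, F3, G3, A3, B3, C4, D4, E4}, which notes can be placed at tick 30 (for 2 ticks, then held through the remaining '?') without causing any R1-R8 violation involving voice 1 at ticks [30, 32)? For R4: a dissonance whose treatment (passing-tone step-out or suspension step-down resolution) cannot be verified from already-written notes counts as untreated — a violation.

E3: legal
F3: violates R4
G3: legal
A3: violates R4
B3: legal
C4: legal
D4: violates R4
E4: legal

{B3, C4, E3, E4, G3}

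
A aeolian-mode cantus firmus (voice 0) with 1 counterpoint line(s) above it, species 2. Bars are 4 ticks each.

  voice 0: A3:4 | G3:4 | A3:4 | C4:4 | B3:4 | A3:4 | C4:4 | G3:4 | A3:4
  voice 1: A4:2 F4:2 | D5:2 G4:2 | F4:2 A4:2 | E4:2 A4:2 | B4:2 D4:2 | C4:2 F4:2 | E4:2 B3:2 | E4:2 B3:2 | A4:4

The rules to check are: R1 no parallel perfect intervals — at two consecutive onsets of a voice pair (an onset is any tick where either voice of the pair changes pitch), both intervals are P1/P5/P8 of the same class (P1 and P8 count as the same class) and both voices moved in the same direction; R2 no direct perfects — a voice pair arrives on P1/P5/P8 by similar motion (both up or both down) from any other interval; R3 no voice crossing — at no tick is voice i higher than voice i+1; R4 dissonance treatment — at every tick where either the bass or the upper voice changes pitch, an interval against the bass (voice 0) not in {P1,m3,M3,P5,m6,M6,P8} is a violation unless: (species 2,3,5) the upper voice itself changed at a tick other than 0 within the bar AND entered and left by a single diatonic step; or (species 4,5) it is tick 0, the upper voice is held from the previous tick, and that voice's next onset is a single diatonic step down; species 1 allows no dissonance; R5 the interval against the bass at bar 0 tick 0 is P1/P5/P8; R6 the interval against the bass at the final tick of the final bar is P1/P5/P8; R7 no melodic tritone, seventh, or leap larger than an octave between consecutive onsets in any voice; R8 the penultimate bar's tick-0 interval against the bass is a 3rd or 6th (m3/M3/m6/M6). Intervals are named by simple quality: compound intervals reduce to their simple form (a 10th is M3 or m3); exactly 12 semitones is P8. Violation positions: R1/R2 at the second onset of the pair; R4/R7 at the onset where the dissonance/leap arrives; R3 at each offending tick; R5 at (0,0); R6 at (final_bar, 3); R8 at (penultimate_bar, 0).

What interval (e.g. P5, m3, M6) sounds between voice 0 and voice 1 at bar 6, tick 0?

voice 0=C4 voice 1=E4 -> M3

M3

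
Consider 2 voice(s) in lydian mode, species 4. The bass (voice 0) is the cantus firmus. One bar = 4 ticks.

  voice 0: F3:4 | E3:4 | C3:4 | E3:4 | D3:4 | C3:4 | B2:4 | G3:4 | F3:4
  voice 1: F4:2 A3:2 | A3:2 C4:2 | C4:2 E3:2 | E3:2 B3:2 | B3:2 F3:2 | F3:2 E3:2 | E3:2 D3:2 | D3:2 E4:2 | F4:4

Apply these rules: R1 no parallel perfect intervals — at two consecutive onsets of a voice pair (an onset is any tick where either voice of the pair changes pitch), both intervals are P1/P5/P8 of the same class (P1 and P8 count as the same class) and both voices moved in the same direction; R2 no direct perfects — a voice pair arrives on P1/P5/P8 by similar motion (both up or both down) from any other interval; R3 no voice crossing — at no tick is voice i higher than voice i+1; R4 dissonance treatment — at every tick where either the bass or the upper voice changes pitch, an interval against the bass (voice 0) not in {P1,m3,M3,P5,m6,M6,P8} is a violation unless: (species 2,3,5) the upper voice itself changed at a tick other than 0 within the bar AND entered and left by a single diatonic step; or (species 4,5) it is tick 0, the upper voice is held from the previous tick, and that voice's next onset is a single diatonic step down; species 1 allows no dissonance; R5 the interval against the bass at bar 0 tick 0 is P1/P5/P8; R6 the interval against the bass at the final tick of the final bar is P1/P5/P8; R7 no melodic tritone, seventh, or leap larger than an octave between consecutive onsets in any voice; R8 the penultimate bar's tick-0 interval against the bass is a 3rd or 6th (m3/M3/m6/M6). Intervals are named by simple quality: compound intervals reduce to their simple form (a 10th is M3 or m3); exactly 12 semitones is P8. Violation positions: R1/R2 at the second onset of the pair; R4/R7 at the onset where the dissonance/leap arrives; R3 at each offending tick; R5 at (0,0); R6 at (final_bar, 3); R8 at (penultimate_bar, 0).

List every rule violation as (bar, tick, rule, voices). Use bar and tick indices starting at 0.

(1, 0, R4, (0, 1))
(4, 2, R7, (1,))
(7, 0, R3, (0, 1))
(7, 0, R4, (0, 1))
(7, 0, R8, (0, 1))
(7, 1, R3, (0, 1))
(7, 2, R7, (1,))

bar 0: v0=F3 v1=F4 downbeat P8
bar 1: v0=E3 v1=A3 downbeat P4
bar 2: v0=C3 v1=C4 downbeat P8
bar 3: v0=E3 v1=E3 downbeat P1
bar 4: v0=D3 v1=B3 downbeat M6
bar 5: v0=C3 v1=F3 downbeat P4
bar 6: v0=B2 v1=E3 downbeat P4
bar 7: v0=G3 v1=D3 downbeat P4
bar 8: v0=F3 v1=F4 downbeat P8
  -> R4 @ bar 1 tick 0 v(0, 1): E3/A3 P4 untreated
  -> R7 @ bar 4 tick 2 v(1,): B3->F3 leap 6st
  -> R3 @ bar 7 tick 0 v(0, 1): G3 above D3
  -> R4 @ bar 7 tick 0 v(0, 1): G3/D3 P4 untreated
  -> R8 @ bar 7 tick 0 v(0, 1): penult P4 not 3rd/6th
  -> R3 @ bar 7 tick 1 v(0, 1): G3 above D3
  -> R7 @ bar 7 tick 2 v(1,): D3->E4 leap 14st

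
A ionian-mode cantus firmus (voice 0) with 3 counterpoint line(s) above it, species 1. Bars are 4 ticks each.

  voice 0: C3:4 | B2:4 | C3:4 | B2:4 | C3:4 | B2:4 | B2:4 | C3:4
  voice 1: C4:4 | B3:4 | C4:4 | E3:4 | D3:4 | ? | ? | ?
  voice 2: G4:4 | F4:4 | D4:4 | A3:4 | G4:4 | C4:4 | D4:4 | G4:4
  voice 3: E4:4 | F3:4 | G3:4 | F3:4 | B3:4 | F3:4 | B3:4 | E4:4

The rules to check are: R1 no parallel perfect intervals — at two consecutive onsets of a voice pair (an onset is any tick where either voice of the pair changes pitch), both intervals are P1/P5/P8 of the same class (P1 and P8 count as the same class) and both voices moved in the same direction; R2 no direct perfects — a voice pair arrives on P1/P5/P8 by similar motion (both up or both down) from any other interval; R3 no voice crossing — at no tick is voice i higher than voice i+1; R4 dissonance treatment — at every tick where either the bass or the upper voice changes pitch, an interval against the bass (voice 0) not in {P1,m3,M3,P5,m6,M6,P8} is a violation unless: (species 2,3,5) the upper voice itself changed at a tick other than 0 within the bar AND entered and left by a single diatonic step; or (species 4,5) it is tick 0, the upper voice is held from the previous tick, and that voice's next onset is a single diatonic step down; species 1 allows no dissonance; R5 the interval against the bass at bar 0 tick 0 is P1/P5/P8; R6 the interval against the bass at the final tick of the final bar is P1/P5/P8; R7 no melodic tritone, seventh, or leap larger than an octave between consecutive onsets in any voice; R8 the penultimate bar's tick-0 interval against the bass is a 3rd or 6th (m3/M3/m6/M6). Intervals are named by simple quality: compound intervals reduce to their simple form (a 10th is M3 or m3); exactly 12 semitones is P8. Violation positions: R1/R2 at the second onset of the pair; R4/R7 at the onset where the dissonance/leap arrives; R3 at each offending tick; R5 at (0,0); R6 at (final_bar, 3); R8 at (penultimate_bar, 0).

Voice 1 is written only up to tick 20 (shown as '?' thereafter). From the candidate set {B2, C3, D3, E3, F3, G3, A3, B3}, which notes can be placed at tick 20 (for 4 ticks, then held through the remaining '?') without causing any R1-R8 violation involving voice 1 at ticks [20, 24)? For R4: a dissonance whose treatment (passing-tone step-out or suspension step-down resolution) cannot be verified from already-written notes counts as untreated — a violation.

{B3, D3, G3}

B2: violates R2
C3: violates R2,R4
D3: legal
E3: violates R4
F3: violates R4
G3: legal
A3: violates R4
B3: legal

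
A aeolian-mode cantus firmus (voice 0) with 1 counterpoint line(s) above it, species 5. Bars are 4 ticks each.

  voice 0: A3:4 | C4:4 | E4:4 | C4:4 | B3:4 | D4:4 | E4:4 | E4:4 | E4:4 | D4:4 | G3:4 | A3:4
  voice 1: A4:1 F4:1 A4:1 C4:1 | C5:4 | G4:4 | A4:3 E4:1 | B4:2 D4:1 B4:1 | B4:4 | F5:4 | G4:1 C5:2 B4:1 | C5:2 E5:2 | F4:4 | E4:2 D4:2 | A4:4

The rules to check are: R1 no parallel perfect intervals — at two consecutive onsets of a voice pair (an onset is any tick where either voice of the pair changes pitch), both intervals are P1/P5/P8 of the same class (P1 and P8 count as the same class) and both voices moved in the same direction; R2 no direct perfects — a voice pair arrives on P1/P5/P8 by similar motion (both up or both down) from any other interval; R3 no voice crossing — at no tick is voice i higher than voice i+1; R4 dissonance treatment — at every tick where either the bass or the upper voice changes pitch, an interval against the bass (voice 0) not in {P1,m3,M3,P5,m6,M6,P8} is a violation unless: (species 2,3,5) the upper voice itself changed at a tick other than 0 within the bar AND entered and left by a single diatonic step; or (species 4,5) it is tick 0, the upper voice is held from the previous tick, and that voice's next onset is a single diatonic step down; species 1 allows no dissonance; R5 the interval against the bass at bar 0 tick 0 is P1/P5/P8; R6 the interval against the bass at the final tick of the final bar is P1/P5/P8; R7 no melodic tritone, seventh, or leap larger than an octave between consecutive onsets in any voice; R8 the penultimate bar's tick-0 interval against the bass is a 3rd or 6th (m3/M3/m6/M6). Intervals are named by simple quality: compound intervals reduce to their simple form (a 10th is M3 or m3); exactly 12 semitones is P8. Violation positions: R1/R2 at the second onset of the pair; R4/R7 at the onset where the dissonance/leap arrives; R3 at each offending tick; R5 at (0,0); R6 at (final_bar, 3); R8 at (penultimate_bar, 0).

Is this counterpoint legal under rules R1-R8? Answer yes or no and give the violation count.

bar 0: v0=A3 v1=A4 (P8)
bar 1: v0=C4 v1=C5 (P8)
bar 2: v0=E4 v1=G4 (m3)
bar 3: v0=C4 v1=A4 (M6)
bar 4: v0=B3 v1=B4 (P8)
bar 5: v0=D4 v1=B4 (M6)
bar 6: v0=E4 v1=F5 (m2)
bar 7: v0=E4 v1=G4 (m3)
bar 8: v0=E4 v1=C5 (m6)
bar 9: v0=D4 v1=F4 (m3)
bar 10: v0=G3 v1=E4 (M6)
bar 11: v0=A3 v1=A4 (P8)
  R2 @ bar1.0: A3/C4 m3 -> C4/C5 P8 similar
  R4 @ bar6.0: E4/F5 m2 untreated
  R7 @ bar6.0: B4->F5 leap 6st
  R7 @ bar7.0: F5->G4 leap 10st
  R7 @ bar9.0: E5->F4 leap 11st
  R2 @ bar11.0: G3/D4 P5 -> A3/A4 P8 similar

No (6 violations)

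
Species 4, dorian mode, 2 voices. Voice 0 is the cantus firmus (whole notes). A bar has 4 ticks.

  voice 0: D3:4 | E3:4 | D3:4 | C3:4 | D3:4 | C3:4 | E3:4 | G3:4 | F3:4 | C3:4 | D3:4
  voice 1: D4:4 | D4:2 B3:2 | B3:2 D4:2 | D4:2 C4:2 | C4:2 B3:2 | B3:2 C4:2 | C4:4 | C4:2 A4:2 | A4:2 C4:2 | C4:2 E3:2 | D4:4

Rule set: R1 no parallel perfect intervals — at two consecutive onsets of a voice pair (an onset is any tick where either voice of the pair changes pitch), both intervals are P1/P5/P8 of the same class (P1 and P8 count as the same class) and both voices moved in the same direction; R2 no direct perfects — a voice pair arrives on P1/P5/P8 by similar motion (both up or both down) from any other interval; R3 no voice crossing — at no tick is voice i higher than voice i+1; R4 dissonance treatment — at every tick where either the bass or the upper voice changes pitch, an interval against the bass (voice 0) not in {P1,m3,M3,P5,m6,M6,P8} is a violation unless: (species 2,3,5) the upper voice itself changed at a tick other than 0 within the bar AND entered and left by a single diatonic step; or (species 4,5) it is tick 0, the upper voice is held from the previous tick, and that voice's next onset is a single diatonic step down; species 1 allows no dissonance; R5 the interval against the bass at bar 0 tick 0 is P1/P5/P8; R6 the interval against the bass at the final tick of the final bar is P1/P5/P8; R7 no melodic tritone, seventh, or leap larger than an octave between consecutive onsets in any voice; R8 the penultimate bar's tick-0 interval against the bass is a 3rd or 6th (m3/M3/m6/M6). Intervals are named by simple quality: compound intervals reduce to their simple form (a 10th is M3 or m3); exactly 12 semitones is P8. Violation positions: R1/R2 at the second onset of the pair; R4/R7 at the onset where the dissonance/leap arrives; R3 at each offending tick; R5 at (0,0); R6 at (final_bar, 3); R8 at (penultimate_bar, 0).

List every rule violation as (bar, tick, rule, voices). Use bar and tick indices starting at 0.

(1, 0, R4, (0, 1))
(5, 0, R4, (0, 1))
(7, 0, R4, (0, 1))
(7, 2, R4, (0, 1))
(9, 0, R8, (0, 1))
(10, 0, R2, (0, 1))
(10, 0, R7, (1,))

bar 0: v0=D3 v1=D4 downbeat P8
bar 1: v0=E3 v1=D4 downbeat m7
bar 2: v0=D3 v1=B3 downbeat M6
bar 3: v0=C3 v1=D4 downbeat M2
bar 4: v0=D3 v1=C4 downbeat m7
bar 5: v0=C3 v1=B3 downbeat M7
bar 6: v0=E3 v1=C4 downbeat m6
bar 7: v0=G3 v1=C4 downbeat P4
bar 8: v0=F3 v1=A4 downbeat M3
bar 9: v0=C3 v1=C4 downbeat P8
bar 10: v0=D3 v1=D4 downbeat P8
  -> R4 @ bar 1 tick 0 v(0, 1): E3/D4 m7 untreated
  -> R4 @ bar 5 tick 0 v(0, 1): C3/B3 M7 untreated
  -> R4 @ bar 7 tick 0 v(0, 1): G3/C4 P4 untreated
  -> R4 @ bar 7 tick 2 v(0, 1): G3/A4 M2 untreated
  -> R8 @ bar 9 tick 0 v(0, 1): penult P8 not 3rd/6th
  -> R2 @ bar 10 tick 0 v(0, 1): C3/E3 M3 -> D3/D4 P8 similar
  -> R7 @ bar 10 tick 0 v(1,): E3->D4 leap 10st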